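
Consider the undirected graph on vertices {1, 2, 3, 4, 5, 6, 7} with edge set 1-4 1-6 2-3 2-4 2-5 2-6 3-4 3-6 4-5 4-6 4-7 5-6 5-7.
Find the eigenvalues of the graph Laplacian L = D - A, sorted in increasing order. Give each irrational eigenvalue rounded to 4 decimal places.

Each diagonal entry of L is the vertex degree and each off-diagonal entry is -1 where an edge is present, 0 otherwise; in the order [1, 2, 3, 4, 5, 6, 7] the diagonal is [2, 4, 3, 6, 4, 5, 2]. The multiplicity of 0 as a Laplacian eigenvalue equals the number of connected components. The single zero eigenvalue shows the graph is connected. The largest eigenvalue, 7, is at most the vertex count 7.

[0, 1.6972, 2.1392, 3.7459, 5.3028, 6.1149, 7]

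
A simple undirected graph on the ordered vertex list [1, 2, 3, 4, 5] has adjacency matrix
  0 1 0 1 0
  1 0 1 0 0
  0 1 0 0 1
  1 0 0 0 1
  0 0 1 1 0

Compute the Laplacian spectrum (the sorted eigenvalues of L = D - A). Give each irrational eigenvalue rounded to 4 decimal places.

Reading degrees in the order [1, 2, 3, 4, 5] gives [2, 2, 2, 2, 2]; set D = diag(2, 2, 2, 2, 2) and form L = D - A. Since every row of L sums to 0, the all-ones vector is in the kernel and 0 is an eigenvalue. The single zero eigenvalue shows the graph is connected.

[0, 1.3820, 1.3820, 3.6180, 3.6180]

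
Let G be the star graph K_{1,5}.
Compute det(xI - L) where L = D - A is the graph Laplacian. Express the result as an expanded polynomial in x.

x^6 - 10x^5 + 30x^4 - 40x^3 + 25x^2 - 6x

The graph has 6 vertices and degree multiset [5, 1, 1, 1, 1, 1]; D is the diagonal matrix of degrees and L = D - A. L has integer entries, so p(x) = det(xI - L) has integer coefficients. Expanding the determinant yields x^6 - 10x^5 + 30x^4 - 40x^3 + 25x^2 - 6x. Since p(0) = det(-L) = 0, x divides p(x). There is one zero in the spectrum, matching the 1 component. The largest eigenvalue, 6, is at most the vertex count 6.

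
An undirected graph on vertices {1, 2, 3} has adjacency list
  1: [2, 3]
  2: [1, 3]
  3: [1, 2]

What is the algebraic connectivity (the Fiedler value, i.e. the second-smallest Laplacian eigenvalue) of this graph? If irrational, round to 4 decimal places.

3

Each diagonal entry of L is the vertex degree and each off-diagonal entry is -1 where an edge is present, 0 otherwise; in the order [1, 2, 3] the diagonal is [2, 2, 2]. The sorted Laplacian eigenvalues are [0, 3, 3]; the algebraic connectivity is the second entry, 3. By the matrix-tree theorem the graph has (1/3) * product of the nonzero eigenvalues = 3 spanning trees.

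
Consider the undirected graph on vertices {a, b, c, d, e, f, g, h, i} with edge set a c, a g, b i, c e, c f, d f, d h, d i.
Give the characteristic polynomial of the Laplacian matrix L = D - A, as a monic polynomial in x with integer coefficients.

Reading degrees in the order [a, b, c, d, e, f, g, h, i] gives [2, 1, 3, 3, 1, 2, 1, 1, 2]; set D = diag(2, 1, 3, 3, 1, 2, 1, 1, 2) and form L = D - A. Computing det(xI - L) by cofactor expansion (or equivalently via sum-over-permutations) gives x^9 - 16x^8 + 103x^7 - 344x^6 + 642x^5 - 672x^4 + 376x^3 - 100x^2 + 9x. The coefficient of x^8 equals -trace(L) = -16, matching the sum of degrees. The largest eigenvalue, 4.5231, is at most the vertex count 9.

x^9 - 16x^8 + 103x^7 - 344x^6 + 642x^5 - 672x^4 + 376x^3 - 100x^2 + 9x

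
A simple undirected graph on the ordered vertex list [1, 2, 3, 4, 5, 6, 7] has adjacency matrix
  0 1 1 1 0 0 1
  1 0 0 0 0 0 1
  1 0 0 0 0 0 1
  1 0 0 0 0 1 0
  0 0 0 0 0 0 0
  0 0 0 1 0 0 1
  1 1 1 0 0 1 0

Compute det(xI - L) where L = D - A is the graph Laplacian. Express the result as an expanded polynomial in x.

Each diagonal entry of L is the vertex degree and each off-diagonal entry is -1 where an edge is present, 0 otherwise; in the order [1, 2, 3, 4, 5, 6, 7] the diagonal is [4, 2, 2, 2, 0, 2, 4]. L has integer entries, so p(x) = det(xI - L) has integer coefficients. Expanding the determinant yields x^7 - 16x^6 + 96x^5 - 268x^4 + 348x^3 - 168x^2. The coefficient of x^6 equals -trace(L) = -16, matching the sum of degrees. The largest eigenvalue, 5.4142, is at most the vertex count 7.

x^7 - 16x^6 + 96x^5 - 268x^4 + 348x^3 - 168x^2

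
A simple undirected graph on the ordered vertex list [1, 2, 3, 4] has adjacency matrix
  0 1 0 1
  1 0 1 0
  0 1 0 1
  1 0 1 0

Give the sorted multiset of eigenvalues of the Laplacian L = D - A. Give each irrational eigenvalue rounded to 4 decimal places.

[0, 2, 2, 4]

Each diagonal entry of L is the vertex degree and each off-diagonal entry is -1 where an edge is present, 0 otherwise; in the order [1, 2, 3, 4] the diagonal is [2, 2, 2, 2]. Since every row of L sums to 0, the all-ones vector is in the kernel and 0 is an eigenvalue. The single zero eigenvalue shows the graph is connected. The eigenvalues sum to 8, which equals trace(L) = 2|E|.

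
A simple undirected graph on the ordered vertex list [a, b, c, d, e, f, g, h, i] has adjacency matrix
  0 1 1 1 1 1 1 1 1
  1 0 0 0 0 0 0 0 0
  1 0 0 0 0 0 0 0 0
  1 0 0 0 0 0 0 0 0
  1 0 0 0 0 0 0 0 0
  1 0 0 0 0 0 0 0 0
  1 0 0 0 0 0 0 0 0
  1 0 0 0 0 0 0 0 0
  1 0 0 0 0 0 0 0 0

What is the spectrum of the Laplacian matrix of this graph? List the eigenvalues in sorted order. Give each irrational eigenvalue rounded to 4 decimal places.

[0, 1, 1, 1, 1, 1, 1, 1, 9]

Each diagonal entry of L is the vertex degree and each off-diagonal entry is -1 where an edge is present, 0 otherwise; in the order [a, b, c, d, e, f, g, h, i] the diagonal is [8, 1, 1, 1, 1, 1, 1, 1, 1]. L is symmetric positive semidefinite, so every eigenvalue is real and nonnegative. The largest eigenvalue, 9, is at most the vertex count 9.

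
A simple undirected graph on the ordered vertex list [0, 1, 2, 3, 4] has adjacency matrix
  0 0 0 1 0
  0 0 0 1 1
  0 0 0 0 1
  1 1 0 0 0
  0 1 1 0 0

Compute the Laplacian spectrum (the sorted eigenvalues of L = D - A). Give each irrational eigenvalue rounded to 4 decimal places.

With the vertex order [0, 1, 2, 3, 4], the degrees are [1, 2, 1, 2, 2], giving D = diag(1, 2, 1, 2, 2) and L = D - A. Diagonalising L (or applying a numerical eigensolver to the 5x5 matrix) gives the spectrum above. The single zero eigenvalue shows the graph is connected. There is one zero in the spectrum, matching the 1 component. The eigenvalues sum to 8, which equals trace(L) = 2|E|.

[0, 0.3820, 1.3820, 2.6180, 3.6180]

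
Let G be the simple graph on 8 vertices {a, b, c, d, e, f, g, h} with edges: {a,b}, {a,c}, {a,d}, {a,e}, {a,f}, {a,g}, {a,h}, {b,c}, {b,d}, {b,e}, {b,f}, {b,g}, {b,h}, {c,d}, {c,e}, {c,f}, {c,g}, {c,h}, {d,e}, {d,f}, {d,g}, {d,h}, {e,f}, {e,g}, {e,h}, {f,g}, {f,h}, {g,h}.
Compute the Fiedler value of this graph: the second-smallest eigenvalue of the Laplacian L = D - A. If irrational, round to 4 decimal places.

With the vertex order [a, b, c, d, e, f, g, h], the degrees are [7, 7, 7, 7, 7, 7, 7, 7], giving D = diag(7, 7, 7, 7, 7, 7, 7, 7) and L = D - A. The smallest Laplacian eigenvalue is always 0. The next one, lambda_2 = 8, measures how hard the graph is to disconnect: larger values mean better connectivity. There is one zero in the spectrum, matching the 1 component.

8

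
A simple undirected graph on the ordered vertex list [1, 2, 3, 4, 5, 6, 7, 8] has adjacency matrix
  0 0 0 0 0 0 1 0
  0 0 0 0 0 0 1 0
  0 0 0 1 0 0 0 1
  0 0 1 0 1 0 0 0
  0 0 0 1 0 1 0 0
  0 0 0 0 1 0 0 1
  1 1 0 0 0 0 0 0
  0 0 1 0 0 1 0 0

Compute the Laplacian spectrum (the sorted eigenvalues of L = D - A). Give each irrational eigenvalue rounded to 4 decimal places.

Reading degrees in the order [1, 2, 3, 4, 5, 6, 7, 8] gives [1, 1, 2, 2, 2, 2, 2, 2]; set D = diag(1, 1, 2, 2, 2, 2, 2, 2) and form L = D - A. Diagonalising L (or applying a numerical eigensolver to the 8x8 matrix) gives the spectrum above. The 2 zero eigenvalues correspond to the 2 connected components. The largest eigenvalue, 3.6180, is at most the vertex count 8.

[0, 0, 1, 1.3820, 1.3820, 3, 3.6180, 3.6180]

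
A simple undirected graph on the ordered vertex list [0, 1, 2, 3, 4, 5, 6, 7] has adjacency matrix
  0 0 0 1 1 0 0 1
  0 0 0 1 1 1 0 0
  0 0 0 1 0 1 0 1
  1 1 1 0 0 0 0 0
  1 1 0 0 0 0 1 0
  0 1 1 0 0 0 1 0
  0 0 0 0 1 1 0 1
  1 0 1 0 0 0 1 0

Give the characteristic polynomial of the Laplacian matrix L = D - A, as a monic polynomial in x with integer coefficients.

Each diagonal entry of L is the vertex degree and each off-diagonal entry is -1 where an edge is present, 0 otherwise; in the order [0, 1, 2, 3, 4, 5, 6, 7] the diagonal is [3, 3, 3, 3, 3, 3, 3, 3]. L has integer entries, so p(x) = det(xI - L) has integer coefficients. Expanding the determinant yields x^8 - 24x^7 + 240x^6 - 1296x^5 + 4080x^4 - 7488x^3 + 7424x^2 - 3072x. Since p(0) = det(-L) = 0, x divides p(x). By the matrix-tree theorem the graph has (1/8) * product of the nonzero eigenvalues = 384 spanning trees. There is one zero in the spectrum, matching the 1 component.

x^8 - 24x^7 + 240x^6 - 1296x^5 + 4080x^4 - 7488x^3 + 7424x^2 - 3072x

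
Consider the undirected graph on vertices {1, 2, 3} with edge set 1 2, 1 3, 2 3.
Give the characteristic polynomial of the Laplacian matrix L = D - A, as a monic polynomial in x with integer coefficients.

Reading degrees in the order [1, 2, 3] gives [2, 2, 2]; set D = diag(2, 2, 2) and form L = D - A. Computing det(xI - L) by cofactor expansion (or equivalently via sum-over-permutations) gives x^3 - 6x^2 + 9x. The constant term is 0 because L is singular (the all-ones vector lies in its kernel).

x^3 - 6x^2 + 9x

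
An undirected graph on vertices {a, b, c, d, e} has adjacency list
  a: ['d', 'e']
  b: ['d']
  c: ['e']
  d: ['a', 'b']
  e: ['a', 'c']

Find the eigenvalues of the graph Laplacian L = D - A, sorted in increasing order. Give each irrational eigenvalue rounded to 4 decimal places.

[0, 0.3820, 1.3820, 2.6180, 3.6180]

Reading degrees in the order [a, b, c, d, e] gives [2, 1, 1, 2, 2]; set D = diag(2, 1, 1, 2, 2) and form L = D - A. Diagonalising L (or applying a numerical eigensolver to the 5x5 matrix) gives the spectrum above. There is one zero in the spectrum, matching the 1 component. The eigenvalues sum to 8, which equals trace(L) = 2|E|.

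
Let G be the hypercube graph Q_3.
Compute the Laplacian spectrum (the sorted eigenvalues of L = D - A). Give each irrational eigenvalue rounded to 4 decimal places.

The graph has 8 vertices and degree multiset [3, 3, 3, 3, 3, 3, 3, 3]; D is the diagonal matrix of degrees and L = D - A. The multiplicity of 0 as a Laplacian eigenvalue equals the number of connected components. There is one zero in the spectrum, matching the 1 component.

[0, 2, 2, 2, 4, 4, 4, 6]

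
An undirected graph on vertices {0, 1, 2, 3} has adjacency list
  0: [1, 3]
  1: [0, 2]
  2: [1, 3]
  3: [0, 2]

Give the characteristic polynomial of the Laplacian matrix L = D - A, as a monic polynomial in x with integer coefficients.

Each diagonal entry of L is the vertex degree and each off-diagonal entry is -1 where an edge is present, 0 otherwise; in the order [0, 1, 2, 3] the diagonal is [2, 2, 2, 2]. The eigenvalues of L are [0, 2, 2, 4]; the characteristic polynomial is the product of (x - lambda_i), which multiplies out to x^4 - 8x^3 + 20x^2 - 16x. The constant term is 0 because L is singular (the all-ones vector lies in its kernel). The eigenvalues sum to 8, which equals trace(L) = 2|E|. The largest eigenvalue, 4, is at most the vertex count 4.

x^4 - 8x^3 + 20x^2 - 16x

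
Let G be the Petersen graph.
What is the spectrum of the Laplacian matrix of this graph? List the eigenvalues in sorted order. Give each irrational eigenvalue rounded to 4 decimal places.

[0, 2, 2, 2, 2, 2, 5, 5, 5, 5]

The graph has 10 vertices and degree multiset [3, 3, 3, 3, 3, 3, 3, 3, 3, 3]; D is the diagonal matrix of degrees and L = D - A. The multiplicity of 0 as a Laplacian eigenvalue equals the number of connected components.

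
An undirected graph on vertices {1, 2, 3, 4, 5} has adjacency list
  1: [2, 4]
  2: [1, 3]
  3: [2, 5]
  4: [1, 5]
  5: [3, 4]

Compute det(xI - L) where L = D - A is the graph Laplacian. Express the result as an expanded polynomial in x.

x^5 - 10x^4 + 35x^3 - 50x^2 + 25x

Each diagonal entry of L is the vertex degree and each off-diagonal entry is -1 where an edge is present, 0 otherwise; in the order [1, 2, 3, 4, 5] the diagonal is [2, 2, 2, 2, 2]. Computing det(xI - L) by cofactor expansion (or equivalently via sum-over-permutations) gives x^5 - 10x^4 + 35x^3 - 50x^2 + 25x. The coefficient of x^4 equals -trace(L) = -10, matching the sum of degrees. The eigenvalues sum to 10, which equals trace(L) = 2|E|.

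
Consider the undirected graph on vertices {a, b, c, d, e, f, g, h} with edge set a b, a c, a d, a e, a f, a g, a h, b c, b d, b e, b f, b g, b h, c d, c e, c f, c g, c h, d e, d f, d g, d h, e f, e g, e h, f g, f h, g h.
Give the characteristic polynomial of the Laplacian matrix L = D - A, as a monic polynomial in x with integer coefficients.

x^8 - 56x^7 + 1344x^6 - 17920x^5 + 143360x^4 - 688128x^3 + 1835008x^2 - 2097152x

With the vertex order [a, b, c, d, e, f, g, h], the degrees are [7, 7, 7, 7, 7, 7, 7, 7], giving D = diag(7, 7, 7, 7, 7, 7, 7, 7) and L = D - A. The eigenvalues of L are [0, 8, 8, 8, 8, 8, 8, 8]; the characteristic polynomial is the product of (x - lambda_i), which multiplies out to x^8 - 56x^7 + 1344x^6 - 17920x^5 + 143360x^4 - 688128x^3 + 1835008x^2 - 2097152x. The coefficient of x^7 equals -trace(L) = -56, matching the sum of degrees.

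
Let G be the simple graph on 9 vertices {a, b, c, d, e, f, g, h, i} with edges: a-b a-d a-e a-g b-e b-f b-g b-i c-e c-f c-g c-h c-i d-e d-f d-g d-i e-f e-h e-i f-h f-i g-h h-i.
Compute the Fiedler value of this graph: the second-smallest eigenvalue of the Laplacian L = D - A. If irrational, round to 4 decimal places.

3.1976

Each diagonal entry of L is the vertex degree and each off-diagonal entry is -1 where an edge is present, 0 otherwise; in the order [a, b, c, d, e, f, g, h, i] the diagonal is [4, 5, 5, 5, 7, 6, 5, 5, 6]. The smallest Laplacian eigenvalue is always 0. The next one, lambda_2 = 3.1976, measures how hard the graph is to disconnect: larger values mean better connectivity. The largest eigenvalue, 8.6323, is at most the vertex count 9.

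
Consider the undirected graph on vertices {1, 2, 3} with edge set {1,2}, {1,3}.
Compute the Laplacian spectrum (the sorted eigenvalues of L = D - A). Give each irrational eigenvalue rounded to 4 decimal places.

Reading degrees in the order [1, 2, 3] gives [2, 1, 1]; set D = diag(2, 1, 1) and form L = D - A. Since every row of L sums to 0, the all-ones vector is in the kernel and 0 is an eigenvalue. The single zero eigenvalue shows the graph is connected. By the matrix-tree theorem the graph has (1/3) * product of the nonzero eigenvalues = 1 spanning tree.

[0, 1, 3]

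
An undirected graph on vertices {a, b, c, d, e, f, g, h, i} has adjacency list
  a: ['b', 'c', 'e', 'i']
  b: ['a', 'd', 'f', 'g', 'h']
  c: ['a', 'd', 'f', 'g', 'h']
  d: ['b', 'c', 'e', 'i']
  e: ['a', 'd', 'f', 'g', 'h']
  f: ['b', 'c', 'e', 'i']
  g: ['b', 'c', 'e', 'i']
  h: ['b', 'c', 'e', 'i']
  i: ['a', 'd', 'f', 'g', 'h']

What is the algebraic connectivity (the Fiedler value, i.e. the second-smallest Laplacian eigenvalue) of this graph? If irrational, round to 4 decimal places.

With the vertex order [a, b, c, d, e, f, g, h, i], the degrees are [4, 5, 5, 4, 5, 4, 4, 4, 5], giving D = diag(4, 5, 5, 4, 5, 4, 4, 4, 5) and L = D - A. The smallest Laplacian eigenvalue is always 0. The next one, lambda_2 = 4, measures how hard the graph is to disconnect: larger values mean better connectivity. The largest eigenvalue, 9, is at most the vertex count 9.

4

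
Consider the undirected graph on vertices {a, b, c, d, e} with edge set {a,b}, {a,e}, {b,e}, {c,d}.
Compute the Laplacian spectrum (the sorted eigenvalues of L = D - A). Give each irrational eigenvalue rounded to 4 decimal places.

[0, 0, 2, 3, 3]

Each diagonal entry of L is the vertex degree and each off-diagonal entry is -1 where an edge is present, 0 otherwise; in the order [a, b, c, d, e] the diagonal is [2, 2, 1, 1, 2]. L is symmetric positive semidefinite, so every eigenvalue is real and nonnegative. The 2 zero eigenvalues correspond to the 2 connected components. The eigenvalues sum to 8, which equals trace(L) = 2|E|.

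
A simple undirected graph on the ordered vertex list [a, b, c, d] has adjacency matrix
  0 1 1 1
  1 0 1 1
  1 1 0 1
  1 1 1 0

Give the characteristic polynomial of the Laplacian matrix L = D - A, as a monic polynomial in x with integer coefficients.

Reading degrees in the order [a, b, c, d] gives [3, 3, 3, 3]; set D = diag(3, 3, 3, 3) and form L = D - A. The eigenvalues of L are [0, 4, 4, 4]; the characteristic polynomial is the product of (x - lambda_i), which multiplies out to x^4 - 12x^3 + 48x^2 - 64x. Since p(0) = det(-L) = 0, x divides p(x). The eigenvalues sum to 12, which equals trace(L) = 2|E|. By the matrix-tree theorem the graph has (1/4) * product of the nonzero eigenvalues = 16 spanning trees.

x^4 - 12x^3 + 48x^2 - 64x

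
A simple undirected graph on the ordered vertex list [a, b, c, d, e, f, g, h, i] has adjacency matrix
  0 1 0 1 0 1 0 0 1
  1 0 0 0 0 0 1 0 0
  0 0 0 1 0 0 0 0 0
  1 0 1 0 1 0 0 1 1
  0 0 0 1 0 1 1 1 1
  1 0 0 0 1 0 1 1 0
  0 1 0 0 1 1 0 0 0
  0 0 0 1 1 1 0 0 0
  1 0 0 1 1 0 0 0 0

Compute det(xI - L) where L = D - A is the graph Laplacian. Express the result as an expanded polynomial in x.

Reading degrees in the order [a, b, c, d, e, f, g, h, i] gives [4, 2, 1, 5, 5, 4, 3, 3, 3]; set D = diag(4, 2, 1, 5, 5, 4, 3, 3, 3) and form L = D - A. L has integer entries, so p(x) = det(xI - L) has integer coefficients. Expanding the determinant yields x^9 - 30x^8 + 378x^7 - 2600x^6 + 10616x^5 - 26164x^4 + 37677x^3 - 28648x^2 + 8658x. Since p(0) = det(-L) = 0, x divides p(x). There is one zero in the spectrum, matching the 1 component.

x^9 - 30x^8 + 378x^7 - 2600x^6 + 10616x^5 - 26164x^4 + 37677x^3 - 28648x^2 + 8658x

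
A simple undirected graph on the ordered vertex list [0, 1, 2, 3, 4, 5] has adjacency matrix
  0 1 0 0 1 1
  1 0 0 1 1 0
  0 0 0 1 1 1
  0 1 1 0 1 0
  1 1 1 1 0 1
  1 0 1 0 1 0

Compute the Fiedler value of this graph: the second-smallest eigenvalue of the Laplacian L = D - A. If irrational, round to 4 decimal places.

Each diagonal entry of L is the vertex degree and each off-diagonal entry is -1 where an edge is present, 0 otherwise; in the order [0, 1, 2, 3, 4, 5] the diagonal is [3, 3, 3, 3, 5, 3]. The smallest Laplacian eigenvalue is always 0. The next one, lambda_2 = 2.3820, measures how hard the graph is to disconnect: larger values mean better connectivity.

2.3820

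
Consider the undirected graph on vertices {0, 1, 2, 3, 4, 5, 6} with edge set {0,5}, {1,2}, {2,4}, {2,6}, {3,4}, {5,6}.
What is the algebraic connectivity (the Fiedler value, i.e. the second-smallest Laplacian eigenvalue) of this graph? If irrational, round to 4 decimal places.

With the vertex order [0, 1, 2, 3, 4, 5, 6], the degrees are [1, 1, 3, 1, 2, 2, 2], giving D = diag(1, 1, 3, 1, 2, 2, 2) and L = D - A. The smallest Laplacian eigenvalue is always 0. The next one, lambda_2 = 0.2603, measures how hard the graph is to disconnect: larger values mean better connectivity. The largest eigenvalue, 4.3342, is at most the vertex count 7.

0.2603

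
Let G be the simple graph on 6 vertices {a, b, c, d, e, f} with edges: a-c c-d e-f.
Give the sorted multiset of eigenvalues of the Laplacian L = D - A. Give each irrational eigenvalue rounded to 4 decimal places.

Reading degrees in the order [a, b, c, d, e, f] gives [1, 0, 2, 1, 1, 1]; set D = diag(1, 0, 2, 1, 1, 1) and form L = D - A. L is symmetric positive semidefinite, so every eigenvalue is real and nonnegative. The 3 zero eigenvalues correspond to the 3 connected components. There are 3 zeros in the spectrum, matching the 3 components.

[0, 0, 0, 1, 2, 3]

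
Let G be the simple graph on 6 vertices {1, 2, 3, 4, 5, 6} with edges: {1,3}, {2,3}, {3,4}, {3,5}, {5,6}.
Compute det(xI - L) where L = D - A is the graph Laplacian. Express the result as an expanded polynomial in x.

With the vertex order [1, 2, 3, 4, 5, 6], the degrees are [1, 1, 4, 1, 2, 1], giving D = diag(1, 1, 4, 1, 2, 1) and L = D - A. Computing det(xI - L) by cofactor expansion (or equivalently via sum-over-permutations) gives x^6 - 10x^5 + 33x^4 - 46x^3 + 28x^2 - 6x. The coefficient of x^5 equals -trace(L) = -10, matching the sum of degrees.

x^6 - 10x^5 + 33x^4 - 46x^3 + 28x^2 - 6x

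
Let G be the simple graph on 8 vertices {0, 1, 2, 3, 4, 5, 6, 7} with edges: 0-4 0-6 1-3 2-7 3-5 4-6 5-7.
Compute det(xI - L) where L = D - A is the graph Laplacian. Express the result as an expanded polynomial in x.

x^8 - 14x^7 + 78x^6 - 218x^5 + 314x^4 - 210x^3 + 45x^2

Each diagonal entry of L is the vertex degree and each off-diagonal entry is -1 where an edge is present, 0 otherwise; in the order [0, 1, 2, 3, 4, 5, 6, 7] the diagonal is [2, 1, 1, 2, 2, 2, 2, 2]. L has integer entries, so p(x) = det(xI - L) has integer coefficients. Expanding the determinant yields x^8 - 14x^7 + 78x^6 - 218x^5 + 314x^4 - 210x^3 + 45x^2. The constant term is 0 because L is singular (the all-ones vector lies in its kernel). The largest eigenvalue, 3.6180, is at most the vertex count 8.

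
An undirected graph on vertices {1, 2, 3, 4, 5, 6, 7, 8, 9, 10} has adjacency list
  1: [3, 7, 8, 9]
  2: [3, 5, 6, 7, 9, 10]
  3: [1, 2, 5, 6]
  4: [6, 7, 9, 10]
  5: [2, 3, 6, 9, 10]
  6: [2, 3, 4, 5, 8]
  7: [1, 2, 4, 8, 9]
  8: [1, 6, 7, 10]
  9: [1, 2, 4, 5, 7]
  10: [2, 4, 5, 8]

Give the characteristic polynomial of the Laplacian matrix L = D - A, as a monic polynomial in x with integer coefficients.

Reading degrees in the order [1, 2, 3, 4, 5, 6, 7, 8, 9, 10] gives [4, 6, 4, 4, 5, 5, 5, 4, 5, 4]; set D = diag(4, 6, 4, 4, 5, 5, 5, 4, 5, 4) and form L = D - A. L has integer entries, so p(x) = det(xI - L) has integer coefficients. Expanding the determinant yields x^10 - 46x^9 + 927x^8 - 10738x^7 + 78768x^6 - 379340x^5 + 1199099x^4 - 2398602x^3 + 2754869x^2 - 1384170x. The coefficient of x^9 equals -trace(L) = -46, matching the sum of degrees. The eigenvalues sum to 46, which equals trace(L) = 2|E|.

x^10 - 46x^9 + 927x^8 - 10738x^7 + 78768x^6 - 379340x^5 + 1199099x^4 - 2398602x^3 + 2754869x^2 - 1384170x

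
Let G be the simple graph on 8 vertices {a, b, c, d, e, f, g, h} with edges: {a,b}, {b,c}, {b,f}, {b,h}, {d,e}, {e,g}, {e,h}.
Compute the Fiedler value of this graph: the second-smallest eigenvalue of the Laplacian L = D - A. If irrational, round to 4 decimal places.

Each diagonal entry of L is the vertex degree and each off-diagonal entry is -1 where an edge is present, 0 otherwise; in the order [a, b, c, d, e, f, g, h] the diagonal is [1, 4, 1, 1, 3, 1, 1, 2]. Computing the eigenvalues of L and sorting gives [0, 0.2384, 1, 1, 1, 1.6367, 4, 5.1249]. The Fiedler value lambda_2 = 0.2384 is strictly positive, so the graph is connected.

0.2384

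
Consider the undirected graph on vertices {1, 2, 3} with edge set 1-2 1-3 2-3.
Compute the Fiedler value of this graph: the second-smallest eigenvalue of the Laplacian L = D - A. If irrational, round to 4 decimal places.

3

Each diagonal entry of L is the vertex degree and each off-diagonal entry is -1 where an edge is present, 0 otherwise; in the order [1, 2, 3] the diagonal is [2, 2, 2]. The sorted Laplacian eigenvalues are [0, 3, 3]; the algebraic connectivity is the second entry, 3. By the matrix-tree theorem the graph has (1/3) * product of the nonzero eigenvalues = 3 spanning trees.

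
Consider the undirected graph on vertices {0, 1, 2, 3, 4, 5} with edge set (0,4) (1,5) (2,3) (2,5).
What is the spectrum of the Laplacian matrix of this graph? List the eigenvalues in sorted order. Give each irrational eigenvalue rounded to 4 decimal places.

[0, 0, 0.5858, 2, 2, 3.4142]

Reading degrees in the order [0, 1, 2, 3, 4, 5] gives [1, 1, 2, 1, 1, 2]; set D = diag(1, 1, 2, 1, 1, 2) and form L = D - A. Since every row of L sums to 0, the all-ones vector is in the kernel and 0 is an eigenvalue. The 2 zero eigenvalues correspond to the 2 connected components. There are 2 zeros in the spectrum, matching the 2 components. The largest eigenvalue, 3.4142, is at most the vertex count 6.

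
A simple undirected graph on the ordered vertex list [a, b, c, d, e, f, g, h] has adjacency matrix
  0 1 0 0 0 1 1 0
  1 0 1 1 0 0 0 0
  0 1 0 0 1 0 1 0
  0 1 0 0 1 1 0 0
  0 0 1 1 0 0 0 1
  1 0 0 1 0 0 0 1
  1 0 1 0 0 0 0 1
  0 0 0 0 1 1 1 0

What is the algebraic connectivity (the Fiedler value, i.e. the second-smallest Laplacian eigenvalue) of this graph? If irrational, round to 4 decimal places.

2

Reading degrees in the order [a, b, c, d, e, f, g, h] gives [3, 3, 3, 3, 3, 3, 3, 3]; set D = diag(3, 3, 3, 3, 3, 3, 3, 3) and form L = D - A. The sorted Laplacian eigenvalues are [0, 2, 2, 2, 4, 4, 4, 6]; the algebraic connectivity is the second entry, 2. The eigenvalues sum to 24, which equals trace(L) = 2|E|.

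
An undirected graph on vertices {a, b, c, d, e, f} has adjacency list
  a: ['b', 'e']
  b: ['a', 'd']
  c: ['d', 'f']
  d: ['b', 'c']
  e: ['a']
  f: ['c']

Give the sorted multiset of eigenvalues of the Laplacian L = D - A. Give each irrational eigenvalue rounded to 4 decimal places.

Reading degrees in the order [a, b, c, d, e, f] gives [2, 2, 2, 2, 1, 1]; set D = diag(2, 2, 2, 2, 1, 1) and form L = D - A. Since every row of L sums to 0, the all-ones vector is in the kernel and 0 is an eigenvalue. The single zero eigenvalue shows the graph is connected. There is one zero in the spectrum, matching the 1 component.

[0, 0.2679, 1, 2, 3, 3.7321]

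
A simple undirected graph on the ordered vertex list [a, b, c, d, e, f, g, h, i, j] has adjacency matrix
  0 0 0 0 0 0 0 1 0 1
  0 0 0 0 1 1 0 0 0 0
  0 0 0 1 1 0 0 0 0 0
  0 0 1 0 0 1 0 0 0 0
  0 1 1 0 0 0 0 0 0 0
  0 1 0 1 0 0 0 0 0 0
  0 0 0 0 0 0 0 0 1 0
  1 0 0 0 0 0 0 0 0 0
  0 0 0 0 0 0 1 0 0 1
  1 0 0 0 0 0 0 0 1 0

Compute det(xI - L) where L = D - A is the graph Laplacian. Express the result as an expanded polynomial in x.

x^10 - 18x^9 + 136x^8 - 560x^7 + 1365x^6 - 2000x^5 + 1700x^4 - 750x^3 + 125x^2

With the vertex order [a, b, c, d, e, f, g, h, i, j], the degrees are [2, 2, 2, 2, 2, 2, 1, 1, 2, 2], giving D = diag(2, 2, 2, 2, 2, 2, 1, 1, 2, 2) and L = D - A. Computing det(xI - L) by cofactor expansion (or equivalently via sum-over-permutations) gives x^10 - 18x^9 + 136x^8 - 560x^7 + 1365x^6 - 2000x^5 + 1700x^4 - 750x^3 + 125x^2. Since p(0) = det(-L) = 0, x divides p(x). There are 2 zeros in the spectrum, matching the 2 components.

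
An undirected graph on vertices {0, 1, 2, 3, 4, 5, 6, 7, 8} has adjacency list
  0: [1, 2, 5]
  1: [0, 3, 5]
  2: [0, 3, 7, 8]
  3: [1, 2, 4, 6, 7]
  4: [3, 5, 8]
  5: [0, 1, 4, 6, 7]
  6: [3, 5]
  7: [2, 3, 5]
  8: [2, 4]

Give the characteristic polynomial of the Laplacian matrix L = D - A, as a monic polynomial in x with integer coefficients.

x^9 - 30x^8 + 380x^7 - 2652x^6 + 11145x^5 - 28858x^4 + 44921x^3 - 38394x^2 + 13779x

Reading degrees in the order [0, 1, 2, 3, 4, 5, 6, 7, 8] gives [3, 3, 4, 5, 3, 5, 2, 3, 2]; set D = diag(3, 3, 4, 5, 3, 5, 2, 3, 2) and form L = D - A. Computing det(xI - L) by cofactor expansion (or equivalently via sum-over-permutations) gives x^9 - 30x^8 + 380x^7 - 2652x^6 + 11145x^5 - 28858x^4 + 44921x^3 - 38394x^2 + 13779x. The coefficient of x^8 equals -trace(L) = -30, matching the sum of degrees. By the matrix-tree theorem the graph has (1/9) * product of the nonzero eigenvalues = 1531 spanning trees.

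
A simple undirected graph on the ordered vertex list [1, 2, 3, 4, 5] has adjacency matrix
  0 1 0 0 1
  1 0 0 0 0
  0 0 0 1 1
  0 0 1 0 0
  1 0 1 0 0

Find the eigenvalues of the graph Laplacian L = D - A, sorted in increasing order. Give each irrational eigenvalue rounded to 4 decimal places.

[0, 0.3820, 1.3820, 2.6180, 3.6180]

Each diagonal entry of L is the vertex degree and each off-diagonal entry is -1 where an edge is present, 0 otherwise; in the order [1, 2, 3, 4, 5] the diagonal is [2, 1, 2, 1, 2]. Since every row of L sums to 0, the all-ones vector is in the kernel and 0 is an eigenvalue. By the matrix-tree theorem the graph has (1/5) * product of the nonzero eigenvalues = 1 spanning tree.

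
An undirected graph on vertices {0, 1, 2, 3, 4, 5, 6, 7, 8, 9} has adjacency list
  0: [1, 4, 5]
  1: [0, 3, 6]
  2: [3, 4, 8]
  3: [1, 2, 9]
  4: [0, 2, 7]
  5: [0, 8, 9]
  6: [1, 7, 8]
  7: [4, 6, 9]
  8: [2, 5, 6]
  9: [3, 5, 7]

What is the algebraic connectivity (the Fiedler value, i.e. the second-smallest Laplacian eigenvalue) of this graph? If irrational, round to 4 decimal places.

Reading degrees in the order [0, 1, 2, 3, 4, 5, 6, 7, 8, 9] gives [3, 3, 3, 3, 3, 3, 3, 3, 3, 3]; set D = diag(3, 3, 3, 3, 3, 3, 3, 3, 3, 3) and form L = D - A. Computing the eigenvalues of L and sorting gives [0, 2, 2, 2, 2, 2, 5, 5, 5, 5]. The Fiedler value lambda_2 = 2 is strictly positive, so the graph is connected. By the matrix-tree theorem the graph has (1/10) * product of the nonzero eigenvalues = 2000 spanning trees.

2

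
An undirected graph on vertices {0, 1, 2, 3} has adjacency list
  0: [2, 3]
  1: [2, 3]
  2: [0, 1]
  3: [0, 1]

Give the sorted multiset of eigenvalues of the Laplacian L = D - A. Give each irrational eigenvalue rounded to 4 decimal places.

With the vertex order [0, 1, 2, 3], the degrees are [2, 2, 2, 2], giving D = diag(2, 2, 2, 2) and L = D - A. L is symmetric positive semidefinite, so every eigenvalue is real and nonnegative. The single zero eigenvalue shows the graph is connected. The largest eigenvalue, 4, is at most the vertex count 4.

[0, 2, 2, 4]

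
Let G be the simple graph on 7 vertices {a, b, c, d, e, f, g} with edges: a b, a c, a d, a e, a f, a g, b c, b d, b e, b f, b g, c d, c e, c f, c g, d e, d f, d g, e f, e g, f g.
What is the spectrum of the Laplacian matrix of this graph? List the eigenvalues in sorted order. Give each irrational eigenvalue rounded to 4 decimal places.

[0, 7, 7, 7, 7, 7, 7]

With the vertex order [a, b, c, d, e, f, g], the degrees are [6, 6, 6, 6, 6, 6, 6], giving D = diag(6, 6, 6, 6, 6, 6, 6) and L = D - A. Diagonalising L (or applying a numerical eigensolver to the 7x7 matrix) gives the spectrum above. The eigenvalues sum to 42, which equals trace(L) = 2|E|.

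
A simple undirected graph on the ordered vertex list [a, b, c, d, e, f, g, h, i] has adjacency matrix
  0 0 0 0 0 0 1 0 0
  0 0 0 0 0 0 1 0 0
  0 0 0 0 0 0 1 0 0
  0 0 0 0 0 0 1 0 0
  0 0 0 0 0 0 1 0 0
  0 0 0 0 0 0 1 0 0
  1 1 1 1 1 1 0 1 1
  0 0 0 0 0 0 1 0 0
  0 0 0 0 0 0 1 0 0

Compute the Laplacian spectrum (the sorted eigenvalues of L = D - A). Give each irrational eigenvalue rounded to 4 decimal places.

Reading degrees in the order [a, b, c, d, e, f, g, h, i] gives [1, 1, 1, 1, 1, 1, 8, 1, 1]; set D = diag(1, 1, 1, 1, 1, 1, 8, 1, 1) and form L = D - A. The multiplicity of 0 as a Laplacian eigenvalue equals the number of connected components. By the matrix-tree theorem the graph has (1/9) * product of the nonzero eigenvalues = 1 spanning tree.

[0, 1, 1, 1, 1, 1, 1, 1, 9]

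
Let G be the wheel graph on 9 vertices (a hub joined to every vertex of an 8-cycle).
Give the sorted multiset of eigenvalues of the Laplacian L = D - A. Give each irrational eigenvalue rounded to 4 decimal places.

The graph has 9 vertices and degree multiset [8, 3, 3, 3, 3, 3, 3, 3, 3]; D is the diagonal matrix of degrees and L = D - A. Diagonalising L (or applying a numerical eigensolver to the 9x9 matrix) gives the spectrum above. By the matrix-tree theorem the graph has (1/9) * product of the nonzero eigenvalues = 2205 spanning trees. There is one zero in the spectrum, matching the 1 component.

[0, 1.5858, 1.5858, 3, 3, 4.4142, 4.4142, 5, 9]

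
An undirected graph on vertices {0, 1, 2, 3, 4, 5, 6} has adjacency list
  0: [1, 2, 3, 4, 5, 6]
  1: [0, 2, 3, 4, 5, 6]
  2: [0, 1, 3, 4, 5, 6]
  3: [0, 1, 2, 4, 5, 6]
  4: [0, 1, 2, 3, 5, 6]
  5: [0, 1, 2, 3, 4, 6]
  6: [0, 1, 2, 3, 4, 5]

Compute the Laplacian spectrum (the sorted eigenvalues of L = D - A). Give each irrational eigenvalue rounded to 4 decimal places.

[0, 7, 7, 7, 7, 7, 7]

Each diagonal entry of L is the vertex degree and each off-diagonal entry is -1 where an edge is present, 0 otherwise; in the order [0, 1, 2, 3, 4, 5, 6] the diagonal is [6, 6, 6, 6, 6, 6, 6]. L is symmetric positive semidefinite, so every eigenvalue is real and nonnegative. The single zero eigenvalue shows the graph is connected. The eigenvalues sum to 42, which equals trace(L) = 2|E|.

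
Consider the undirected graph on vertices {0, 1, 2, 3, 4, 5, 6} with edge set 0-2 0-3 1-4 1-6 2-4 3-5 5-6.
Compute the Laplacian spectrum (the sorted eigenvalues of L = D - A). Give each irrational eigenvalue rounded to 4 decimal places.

Each diagonal entry of L is the vertex degree and each off-diagonal entry is -1 where an edge is present, 0 otherwise; in the order [0, 1, 2, 3, 4, 5, 6] the diagonal is [2, 2, 2, 2, 2, 2, 2]. Diagonalising L (or applying a numerical eigensolver to the 7x7 matrix) gives the spectrum above. The single zero eigenvalue shows the graph is connected.

[0, 0.7530, 0.7530, 2.4450, 2.4450, 3.8019, 3.8019]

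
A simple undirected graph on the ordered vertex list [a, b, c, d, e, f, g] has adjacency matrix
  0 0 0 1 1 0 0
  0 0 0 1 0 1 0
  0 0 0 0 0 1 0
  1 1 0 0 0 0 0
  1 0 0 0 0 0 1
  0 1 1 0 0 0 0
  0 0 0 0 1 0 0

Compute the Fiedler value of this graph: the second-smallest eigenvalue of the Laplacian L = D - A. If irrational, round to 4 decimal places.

0.1981

With the vertex order [a, b, c, d, e, f, g], the degrees are [2, 2, 1, 2, 2, 2, 1], giving D = diag(2, 2, 1, 2, 2, 2, 1) and L = D - A. Computing the eigenvalues of L and sorting gives [0, 0.1981, 0.7530, 1.5550, 2.4450, 3.2470, 3.8019]. The Fiedler value lambda_2 = 0.1981 is strictly positive, so the graph is connected. The largest eigenvalue, 3.8019, is at most the vertex count 7.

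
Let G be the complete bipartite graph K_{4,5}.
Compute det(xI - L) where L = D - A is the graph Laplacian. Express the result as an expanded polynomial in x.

The graph has 9 vertices and degree multiset [5, 5, 5, 5, 4, 4, 4, 4, 4]; D is the diagonal matrix of degrees and L = D - A. The eigenvalues of L are [0, 4, 4, 4, 4, 5, 5, 5, 9]; the characteristic polynomial is the product of (x - lambda_i), which multiplies out to x^9 - 40x^8 + 690x^7 - 6720x^6 + 40485x^5 - 154704x^4 + 366560x^3 - 492800x^2 + 288000x. The constant term is 0 because L is singular (the all-ones vector lies in its kernel). The eigenvalues sum to 40, which equals trace(L) = 2|E|. The largest eigenvalue, 9, is at most the vertex count 9.

x^9 - 40x^8 + 690x^7 - 6720x^6 + 40485x^5 - 154704x^4 + 366560x^3 - 492800x^2 + 288000x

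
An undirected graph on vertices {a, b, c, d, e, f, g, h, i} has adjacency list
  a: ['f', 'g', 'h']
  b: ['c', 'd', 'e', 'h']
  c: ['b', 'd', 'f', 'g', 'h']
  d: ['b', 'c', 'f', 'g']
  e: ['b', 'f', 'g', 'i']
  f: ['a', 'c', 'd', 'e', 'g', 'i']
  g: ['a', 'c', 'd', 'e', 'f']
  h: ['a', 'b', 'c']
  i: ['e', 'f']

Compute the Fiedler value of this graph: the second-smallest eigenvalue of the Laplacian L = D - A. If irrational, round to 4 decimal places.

1.5227

Each diagonal entry of L is the vertex degree and each off-diagonal entry is -1 where an edge is present, 0 otherwise; in the order [a, b, c, d, e, f, g, h, i] the diagonal is [3, 4, 5, 4, 4, 6, 5, 3, 2]. The sorted Laplacian eigenvalues are [0, 1.5227, 2.6129, 2.9455, 4.0673, 5.0200, 5.8278, 6.5440, 7.4597]; the algebraic connectivity is the second entry, 1.5227. The largest eigenvalue, 7.4597, is at most the vertex count 9. By the matrix-tree theorem the graph has (1/9) * product of the nonzero eigenvalues = 7564 spanning trees.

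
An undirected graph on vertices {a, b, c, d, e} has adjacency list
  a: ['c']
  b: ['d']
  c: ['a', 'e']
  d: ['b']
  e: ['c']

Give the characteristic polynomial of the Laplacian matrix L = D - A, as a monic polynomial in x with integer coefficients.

x^5 - 6x^4 + 11x^3 - 6x^2

Reading degrees in the order [a, b, c, d, e] gives [1, 1, 2, 1, 1]; set D = diag(1, 1, 2, 1, 1) and form L = D - A. L has integer entries, so p(x) = det(xI - L) has integer coefficients. Expanding the determinant yields x^5 - 6x^4 + 11x^3 - 6x^2. The coefficient of x^4 equals -trace(L) = -6, matching the sum of degrees. There are 2 zeros in the spectrum, matching the 2 components.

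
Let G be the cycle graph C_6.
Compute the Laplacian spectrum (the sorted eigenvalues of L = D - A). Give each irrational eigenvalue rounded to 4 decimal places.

[0, 1, 1, 3, 3, 4]

The graph has 6 vertices and degree multiset [2, 2, 2, 2, 2, 2]; D is the diagonal matrix of degrees and L = D - A. L is symmetric positive semidefinite, so every eigenvalue is real and nonnegative. There is one zero in the spectrum, matching the 1 component. The eigenvalues sum to 12, which equals trace(L) = 2|E|.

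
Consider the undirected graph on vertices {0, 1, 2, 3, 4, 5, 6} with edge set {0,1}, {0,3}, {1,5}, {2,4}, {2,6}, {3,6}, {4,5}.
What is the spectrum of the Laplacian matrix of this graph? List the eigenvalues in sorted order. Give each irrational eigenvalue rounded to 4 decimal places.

[0, 0.7530, 0.7530, 2.4450, 2.4450, 3.8019, 3.8019]

Each diagonal entry of L is the vertex degree and each off-diagonal entry is -1 where an edge is present, 0 otherwise; in the order [0, 1, 2, 3, 4, 5, 6] the diagonal is [2, 2, 2, 2, 2, 2, 2]. Diagonalising L (or applying a numerical eigensolver to the 7x7 matrix) gives the spectrum above. The single zero eigenvalue shows the graph is connected. The largest eigenvalue, 3.8019, is at most the vertex count 7.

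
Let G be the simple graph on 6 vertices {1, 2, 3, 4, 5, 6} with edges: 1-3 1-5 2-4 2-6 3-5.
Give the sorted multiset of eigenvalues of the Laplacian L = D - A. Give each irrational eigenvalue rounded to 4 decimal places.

[0, 0, 1, 3, 3, 3]

Each diagonal entry of L is the vertex degree and each off-diagonal entry is -1 where an edge is present, 0 otherwise; in the order [1, 2, 3, 4, 5, 6] the diagonal is [2, 2, 2, 1, 2, 1]. L is symmetric positive semidefinite, so every eigenvalue is real and nonnegative. The 2 zero eigenvalues correspond to the 2 connected components. There are 2 zeros in the spectrum, matching the 2 components.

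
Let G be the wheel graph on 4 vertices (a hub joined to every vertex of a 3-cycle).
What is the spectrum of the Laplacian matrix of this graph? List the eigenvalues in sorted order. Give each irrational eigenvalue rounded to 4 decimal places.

The graph has 4 vertices and degree multiset [3, 3, 3, 3]; D is the diagonal matrix of degrees and L = D - A. Since every row of L sums to 0, the all-ones vector is in the kernel and 0 is an eigenvalue. The single zero eigenvalue shows the graph is connected. By the matrix-tree theorem the graph has (1/4) * product of the nonzero eigenvalues = 16 spanning trees.

[0, 4, 4, 4]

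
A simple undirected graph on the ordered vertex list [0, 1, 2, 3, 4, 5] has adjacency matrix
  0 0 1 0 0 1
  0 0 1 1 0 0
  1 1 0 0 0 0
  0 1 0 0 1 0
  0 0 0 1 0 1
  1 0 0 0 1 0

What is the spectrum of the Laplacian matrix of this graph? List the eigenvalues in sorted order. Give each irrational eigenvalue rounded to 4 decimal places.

[0, 1, 1, 3, 3, 4]

Reading degrees in the order [0, 1, 2, 3, 4, 5] gives [2, 2, 2, 2, 2, 2]; set D = diag(2, 2, 2, 2, 2, 2) and form L = D - A. L is symmetric positive semidefinite, so every eigenvalue is real and nonnegative. By the matrix-tree theorem the graph has (1/6) * product of the nonzero eigenvalues = 6 spanning trees.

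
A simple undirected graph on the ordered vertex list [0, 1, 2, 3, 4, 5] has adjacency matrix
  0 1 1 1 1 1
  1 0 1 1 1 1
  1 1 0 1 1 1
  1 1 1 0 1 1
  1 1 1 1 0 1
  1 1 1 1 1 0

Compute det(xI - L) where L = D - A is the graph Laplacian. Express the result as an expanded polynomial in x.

Reading degrees in the order [0, 1, 2, 3, 4, 5] gives [5, 5, 5, 5, 5, 5]; set D = diag(5, 5, 5, 5, 5, 5) and form L = D - A. Computing det(xI - L) by cofactor expansion (or equivalently via sum-over-permutations) gives x^6 - 30x^5 + 360x^4 - 2160x^3 + 6480x^2 - 7776x. The constant term is 0 because L is singular (the all-ones vector lies in its kernel). The eigenvalues sum to 30, which equals trace(L) = 2|E|.

x^6 - 30x^5 + 360x^4 - 2160x^3 + 6480x^2 - 7776x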